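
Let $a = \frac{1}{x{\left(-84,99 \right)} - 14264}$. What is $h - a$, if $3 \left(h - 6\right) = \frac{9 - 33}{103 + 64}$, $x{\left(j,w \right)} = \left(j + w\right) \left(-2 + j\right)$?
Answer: $\frac{15460843}{2597518} \approx 5.9522$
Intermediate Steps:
$x{\left(j,w \right)} = \left(-2 + j\right) \left(j + w\right)$
$h = \frac{994}{167}$ ($h = 6 + \frac{\frac{1}{103 + 64} \left(9 - 33\right)}{3} = 6 + \frac{\frac{1}{167} \left(-24\right)}{3} = 6 + \frac{1}{3} \left(- \frac{24}{167}\right) = 6 - \frac{8}{167} = \frac{994}{167} \approx 5.9521$)
$a = - \frac{1}{15554}$ ($a = \frac{1}{\left(\left(-84\right)^{2} - -168 - 198 - 8316\right) - 14264} = \frac{1}{\left(7056 + 168 - 198 - 8316\right) - 14264} = \frac{1}{-1290 - 14264} = \frac{1}{-15554} = - \frac{1}{15554} \approx -6.4292 \cdot 10^{-5}$)
$h - a = \frac{994}{167} - - \frac{1}{15554} = \frac{994}{167} + \frac{1}{15554} = \frac{15460843}{2597518}$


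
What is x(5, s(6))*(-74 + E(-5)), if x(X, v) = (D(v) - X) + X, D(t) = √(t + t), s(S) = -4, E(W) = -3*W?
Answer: -118*I*√2 ≈ -166.88*I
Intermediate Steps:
D(t) = √2*√t (D(t) = √(2*t) = √2*√t)
x(X, v) = √2*√v (x(X, v) = (√2*√v - X) + X = (-X + √2*√v) + X = √2*√v)
x(5, s(6))*(-74 + E(-5)) = (√2*√(-4))*(-74 - 3*(-5)) = (√2*(2*I))*(-74 + 15) = (2*I*√2)*(-59) = -118*I*√2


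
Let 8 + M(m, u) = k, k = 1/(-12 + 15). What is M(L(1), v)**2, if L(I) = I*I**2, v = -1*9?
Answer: 529/9 ≈ 58.778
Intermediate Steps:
v = -9
L(I) = I**3
k = 1/3 ≈ 0.33333
M(m, u) = -23/3 (M(m, u) = -8 + 1/3 = -23/3)
M(L(1), v)**2 = (-23/3)**2 = 529/9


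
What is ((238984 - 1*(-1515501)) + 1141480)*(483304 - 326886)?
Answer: 452981053370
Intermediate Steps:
((238984 - 1*(-1515501)) + 1141480)*(483304 - 326886) = ((238984 + 1515501) + 1141480)*156418 = (1754485 + 1141480)*156418 = 2895965*156418 = 452981053370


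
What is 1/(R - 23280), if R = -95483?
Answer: -1/118763 ≈ -8.4201e-6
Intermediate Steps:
1/(R - 23280) = 1/(-95483 - 23280) = 1/(-118763) = -1/118763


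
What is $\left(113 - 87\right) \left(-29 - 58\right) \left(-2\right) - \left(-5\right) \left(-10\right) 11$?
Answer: $3974$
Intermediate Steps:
$\left(113 - 87\right) \left(-29 - 58\right) \left(-2\right) - \left(-5\right) \left(-10\right) 11 = 26 \left(-87\right) \left(-2\right) - 50 \cdot 11 = \left(-2262\right) \left(-2\right) - 550 = 4524 - 550 = 3974$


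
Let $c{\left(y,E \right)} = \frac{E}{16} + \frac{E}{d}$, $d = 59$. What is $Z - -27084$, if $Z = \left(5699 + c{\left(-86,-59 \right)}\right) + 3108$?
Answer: $\frac{574181}{16} \approx 35886.0$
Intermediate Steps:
$c{\left(y,E \right)} = \frac{75 E}{944}$ ($c{\left(y,E \right)} = \frac{E}{16} + \frac{E}{59} = \frac{75 E}{944}$)
$Z = \frac{140837}{16}$ ($Z = \left(5699 + \frac{75}{944} \left(-59\right)\right) + 3108 = \left(5699 - \frac{75}{16}\right) + 3108 = \frac{91109}{16} + 3108 = \frac{140837}{16} \approx 8802.3$)
$Z - -27084 = \frac{140837}{16} - -27084 = \frac{140837}{16} + 27084 = \frac{574181}{16}$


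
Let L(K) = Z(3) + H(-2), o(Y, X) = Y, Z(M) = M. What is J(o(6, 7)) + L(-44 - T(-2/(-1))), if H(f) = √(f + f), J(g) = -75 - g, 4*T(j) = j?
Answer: -78 + 2*I ≈ -78.0 + 2.0*I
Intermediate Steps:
T(j) = j/4
H(f) = √2*√f (H(f) = √(2*f) = √2*√f)
L(K) = 3 + 2*I (L(K) = 3 + √2*√(-2) = 3 + √2*(I*√2) = 3 + 2*I)
J(o(6, 7)) + L(-44 - T(-2/(-1))) = (-75 - 1*6) + (3 + 2*I) = (-75 - 6) + (3 + 2*I) = -81 + (3 + 2*I) = -78 + 2*I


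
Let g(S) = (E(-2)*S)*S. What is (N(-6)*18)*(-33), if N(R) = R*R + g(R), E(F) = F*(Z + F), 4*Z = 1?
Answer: -96228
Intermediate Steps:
Z = 1/4 (Z = (1/4)*1 = 1/4 ≈ 0.25000)
E(F) = F*(1/4 + F)
g(S) = 7*S**2/2 (g(S) = ((-2*(1/4 - 2))*S)*S = ((-2*(-7/4))*S)*S = (7*S/2)*S = 7*S**2/2)
N(R) = 9*R**2/2 (N(R) = R*R + 7*R**2/2 = R**2 + 7*R**2/2 = 9*R**2/2)
(N(-6)*18)*(-33) = (((9/2)*(-6)**2)*18)*(-33) = (((9/2)*36)*18)*(-33) = (162*18)*(-33) = 2916*(-33) = -96228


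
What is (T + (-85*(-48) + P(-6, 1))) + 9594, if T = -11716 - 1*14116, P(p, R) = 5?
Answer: -12153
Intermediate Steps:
T = -25832 (T = -11716 - 14116 = -25832)
(T + (-85*(-48) + P(-6, 1))) + 9594 = (-25832 + (-85*(-48) + 5)) + 9594 = (-25832 + (4080 + 5)) + 9594 = (-25832 + 4085) + 9594 = -21747 + 9594 = -12153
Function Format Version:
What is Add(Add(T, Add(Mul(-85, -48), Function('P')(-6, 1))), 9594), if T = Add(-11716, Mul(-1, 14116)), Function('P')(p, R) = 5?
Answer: -12153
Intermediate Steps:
T = -25832 (T = Add(-11716, -14116) = -25832)
Add(Add(T, Add(Mul(-85, -48), Function('P')(-6, 1))), 9594) = Add(Add(-25832, Add(Mul(-85, -48), 5)), 9594) = Add(Add(-25832, Add(4080, 5)), 9594) = Add(Add(-25832, 4085), 9594) = Add(-21747, 9594) = -12153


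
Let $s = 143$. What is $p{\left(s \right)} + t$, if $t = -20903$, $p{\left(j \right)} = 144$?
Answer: $-20759$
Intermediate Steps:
$p{\left(s \right)} + t = 144 - 20903 = -20759$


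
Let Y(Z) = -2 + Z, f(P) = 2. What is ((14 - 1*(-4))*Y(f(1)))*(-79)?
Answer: 0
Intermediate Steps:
((14 - 1*(-4))*Y(f(1)))*(-79) = ((14 - 1*(-4))*(-2 + 2))*(-79) = ((14 + 4)*0)*(-79) = (18*0)*(-79) = 0*(-79) = 0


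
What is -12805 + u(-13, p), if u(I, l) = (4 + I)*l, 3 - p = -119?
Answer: -13903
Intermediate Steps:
p = 122 (p = 3 - 1*(-119) = 3 + 119 = 122)
u(I, l) = l*(4 + I)
-12805 + u(-13, p) = -12805 + 122*(4 - 13) = -12805 + 122*(-9) = -12805 - 1098 = -13903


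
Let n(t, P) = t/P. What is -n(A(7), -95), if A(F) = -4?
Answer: -4/95 ≈ -0.042105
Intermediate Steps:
-n(A(7), -95) = -(-4)/(-95) = -(-4)*(-1)/95 = -1*4/95 = -4/95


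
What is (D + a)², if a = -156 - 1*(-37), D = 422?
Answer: 91809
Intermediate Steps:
a = -119 (a = -156 + 37 = -119)
(D + a)² = (422 - 119)² = 303² = 91809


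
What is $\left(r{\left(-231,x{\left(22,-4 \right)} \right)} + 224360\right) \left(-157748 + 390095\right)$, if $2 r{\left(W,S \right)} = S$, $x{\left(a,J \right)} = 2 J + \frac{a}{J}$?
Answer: $\frac{208511218311}{4} \approx 5.2128 \cdot 10^{10}$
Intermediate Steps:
$r{\left(W,S \right)} = \frac{S}{2}$
$\left(r{\left(-231,x{\left(22,-4 \right)} \right)} + 224360\right) \left(-157748 + 390095\right) = \left(\frac{2 \left(-4\right) + \frac{22}{-4}}{2} + 224360\right) \left(-157748 + 390095\right) = \left(\frac{-8 + 22 \left(- \frac{1}{4}\right)}{2} + 224360\right) 232347 = \left(\frac{-8 - \frac{11}{2}}{2} + 224360\right) 232347 = \left(\frac{1}{2} \left(- \frac{27}{2}\right) + 224360\right) 232347 = \left(- \frac{27}{4} + 224360\right) 232347 = \frac{897413}{4} \cdot 232347 = \frac{208511218311}{4}$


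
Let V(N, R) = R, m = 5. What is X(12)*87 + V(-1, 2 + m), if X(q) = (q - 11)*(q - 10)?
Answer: 181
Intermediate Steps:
X(q) = (-11 + q)*(-10 + q)
X(12)*87 + V(-1, 2 + m) = (110 + 12² - 21*12)*87 + (2 + 5) = (110 + 144 - 252)*87 + 7 = 2*87 + 7 = 174 + 7 = 181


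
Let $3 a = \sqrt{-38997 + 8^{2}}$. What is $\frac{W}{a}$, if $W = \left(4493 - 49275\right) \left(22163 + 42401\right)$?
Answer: $\frac{8673915144 i \sqrt{38933}}{38933} \approx 4.396 \cdot 10^{7} i$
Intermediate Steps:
$a = \frac{i \sqrt{38933}}{3}$ ($a = \frac{\sqrt{-38997 + 8^{2}}}{3} = \frac{\sqrt{-38997 + 64}}{3} = \frac{\sqrt{-38933}}{3} = \frac{i \sqrt{38933}}{3} \approx 65.771 i$)
$W = -2891305048$ ($W = \left(-44782\right) 64564 = -2891305048$)
$\frac{W}{a} = - \frac{2891305048}{\frac{1}{3} i \sqrt{38933}} = - 2891305048 \left(- \frac{3 i \sqrt{38933}}{38933}\right) = \frac{8673915144 i \sqrt{38933}}{38933}$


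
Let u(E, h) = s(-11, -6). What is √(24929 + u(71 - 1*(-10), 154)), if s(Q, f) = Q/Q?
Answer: 3*√2770 ≈ 157.89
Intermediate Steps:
s(Q, f) = 1
u(E, h) = 1
√(24929 + u(71 - 1*(-10), 154)) = √(24929 + 1) = √24930 = 3*√2770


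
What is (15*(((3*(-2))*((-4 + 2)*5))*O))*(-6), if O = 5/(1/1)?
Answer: -27000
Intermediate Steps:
O = 5 (O = 5/1 = 5*1 = 5)
(15*(((3*(-2))*((-4 + 2)*5))*O))*(-6) = (15*(((3*(-2))*((-4 + 2)*5))*5))*(-6) = (15*(-(-12)*5*5))*(-6) = (15*(-6*(-10)*5))*(-6) = (15*(60*5))*(-6) = (15*300)*(-6) = 4500*(-6) = -27000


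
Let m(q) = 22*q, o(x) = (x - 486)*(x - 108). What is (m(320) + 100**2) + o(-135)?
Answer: 167943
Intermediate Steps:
o(x) = (-486 + x)*(-108 + x)
(m(320) + 100**2) + o(-135) = (22*320 + 100**2) + (52488 + (-135)**2 - 594*(-135)) = (7040 + 10000) + (52488 + 18225 + 80190) = 17040 + 150903 = 167943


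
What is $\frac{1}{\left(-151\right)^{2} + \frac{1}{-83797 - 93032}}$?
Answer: $\frac{176829}{4031878028} \approx 4.3858 \cdot 10^{-5}$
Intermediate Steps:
$\frac{1}{\left(-151\right)^{2} + \frac{1}{-83797 - 93032}} = \frac{1}{22801 + \frac{1}{-176829}} = \frac{1}{22801 - \frac{1}{176829}} = \frac{1}{\frac{4031878028}{176829}} = \frac{176829}{4031878028}$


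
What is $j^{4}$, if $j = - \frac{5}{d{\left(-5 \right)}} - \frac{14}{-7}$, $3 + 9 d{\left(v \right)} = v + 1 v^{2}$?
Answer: $\frac{14641}{83521} \approx 0.1753$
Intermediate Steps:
$d{\left(v \right)} = - \frac{1}{3} + \frac{v}{9} + \frac{v^{2}}{9}$ ($d{\left(v \right)} = - \frac{1}{3} + \frac{v + 1 v^{2}}{9} = - \frac{1}{3} + \frac{v + v^{2}}{9} = - \frac{1}{3} + \left(\frac{v}{9} + \frac{v^{2}}{9}\right) = - \frac{1}{3} + \frac{v}{9} + \frac{v^{2}}{9}$)
$j = - \frac{11}{17}$ ($j = - \frac{5}{- \frac{1}{3} + \frac{1}{9} \left(-5\right) + \frac{\left(-5\right)^{2}}{9}} - \frac{14}{-7} = - \frac{5}{- \frac{1}{3} - \frac{5}{9} + \frac{1}{9} \cdot 25} - -2 = - \frac{5}{- \frac{1}{3} - \frac{5}{9} + \frac{25}{9}} + 2 = - \frac{5}{\frac{17}{9}} + 2 = \left(-5\right) \frac{9}{17} + 2 = - \frac{45}{17} + 2 = - \frac{11}{17} \approx -0.64706$)
$j^{4} = \left(- \frac{11}{17}\right)^{4} = \frac{14641}{83521}$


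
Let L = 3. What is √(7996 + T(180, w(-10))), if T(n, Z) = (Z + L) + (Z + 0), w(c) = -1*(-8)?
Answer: √8015 ≈ 89.526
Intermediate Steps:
w(c) = 8
T(n, Z) = 3 + 2*Z (T(n, Z) = (Z + 3) + (Z + 0) = (3 + Z) + Z = 3 + 2*Z)
√(7996 + T(180, w(-10))) = √(7996 + (3 + 2*8)) = √(7996 + (3 + 16)) = √(7996 + 19) = √8015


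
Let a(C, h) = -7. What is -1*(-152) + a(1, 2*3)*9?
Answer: 89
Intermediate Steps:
-1*(-152) + a(1, 2*3)*9 = -1*(-152) - 7*9 = 152 - 63 = 89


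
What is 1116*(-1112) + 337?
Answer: -1240655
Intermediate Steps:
1116*(-1112) + 337 = -1240992 + 337 = -1240655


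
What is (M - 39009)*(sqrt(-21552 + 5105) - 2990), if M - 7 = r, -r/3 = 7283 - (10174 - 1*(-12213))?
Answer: -18866900 + 6310*I*sqrt(16447) ≈ -1.8867e+7 + 8.0923e+5*I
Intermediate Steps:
r = 45312 (r = -3*(7283 - (10174 - 1*(-12213))) = -3*(7283 - (10174 + 12213)) = -3*(7283 - 1*22387) = -3*(7283 - 22387) = -3*(-15104) = 45312)
M = 45319 (M = 7 + 45312 = 45319)
(M - 39009)*(sqrt(-21552 + 5105) - 2990) = (45319 - 39009)*(sqrt(-21552 + 5105) - 2990) = 6310*(sqrt(-16447) - 2990) = 6310*(I*sqrt(16447) - 2990) = 6310*(-2990 + I*sqrt(16447)) = -18866900 + 6310*I*sqrt(16447)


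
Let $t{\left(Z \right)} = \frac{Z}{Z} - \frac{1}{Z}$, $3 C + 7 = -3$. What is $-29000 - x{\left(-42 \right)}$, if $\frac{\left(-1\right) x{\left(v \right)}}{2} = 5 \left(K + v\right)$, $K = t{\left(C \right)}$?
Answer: $-29407$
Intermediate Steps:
$C = - \frac{10}{3}$ ($C = - \frac{7}{3} + \frac{1}{3} \left(-3\right) = - \frac{7}{3} - 1 = - \frac{10}{3} \approx -3.3333$)
$t{\left(Z \right)} = 1 - \frac{1}{Z}$
$K = \frac{13}{10}$ ($K = \frac{-1 - \frac{10}{3}}{- \frac{10}{3}} = \left(- \frac{3}{10}\right) \left(- \frac{13}{3}\right) = \frac{13}{10} \approx 1.3$)
$x{\left(v \right)} = -13 - 10 v$ ($x{\left(v \right)} = - 2 \cdot 5 \left(\frac{13}{10} + v\right) = - 2 \left(\frac{13}{2} + 5 v\right) = -13 - 10 v$)
$-29000 - x{\left(-42 \right)} = -29000 - \left(-13 - -420\right) = -29000 - \left(-13 + 420\right) = -29000 - 407 = -29407$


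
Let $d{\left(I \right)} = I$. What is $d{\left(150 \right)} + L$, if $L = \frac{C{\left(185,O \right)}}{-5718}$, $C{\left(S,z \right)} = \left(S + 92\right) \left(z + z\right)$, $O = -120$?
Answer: $\frac{154030}{953} \approx 161.63$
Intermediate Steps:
$C{\left(S,z \right)} = 2 z \left(92 + S\right)$ ($C{\left(S,z \right)} = \left(92 + S\right) 2 z = 2 z \left(92 + S\right)$)
$L = \frac{11080}{953}$ ($L = \frac{2 \left(-120\right) \left(92 + 185\right)}{-5718} = 2 \left(-120\right) 277 \left(- \frac{1}{5718}\right) = \left(-66480\right) \left(- \frac{1}{5718}\right) = \frac{11080}{953} \approx 11.626$)
$d{\left(150 \right)} + L = 150 + \frac{11080}{953} = \frac{154030}{953}$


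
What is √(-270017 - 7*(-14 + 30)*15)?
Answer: I*√271697 ≈ 521.25*I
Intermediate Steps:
√(-270017 - 7*(-14 + 30)*15) = √(-270017 - 7*16*15) = √(-270017 - 112*15) = √(-270017 - 1680) = √(-271697) = I*√271697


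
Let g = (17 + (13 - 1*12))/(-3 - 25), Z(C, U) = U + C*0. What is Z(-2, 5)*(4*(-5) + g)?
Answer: -1445/14 ≈ -103.21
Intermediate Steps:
Z(C, U) = U (Z(C, U) = U + 0 = U)
g = -9/14 (g = (17 + (13 - 12))/(-28) = (17 + 1)*(-1/28) = 18*(-1/28) = -9/14 ≈ -0.64286)
Z(-2, 5)*(4*(-5) + g) = 5*(4*(-5) - 9/14) = 5*(-20 - 9/14) = 5*(-289/14) = -1445/14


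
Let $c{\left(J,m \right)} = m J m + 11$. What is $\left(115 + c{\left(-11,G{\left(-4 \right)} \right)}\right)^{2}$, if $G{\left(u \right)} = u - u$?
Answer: $15876$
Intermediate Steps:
$G{\left(u \right)} = 0$
$c{\left(J,m \right)} = 11 + J m^{2}$ ($c{\left(J,m \right)} = J m m + 11 = J m^{2} + 11 = 11 + J m^{2}$)
$\left(115 + c{\left(-11,G{\left(-4 \right)} \right)}\right)^{2} = \left(115 + \left(11 - 11 \cdot 0^{2}\right)\right)^{2} = \left(115 + \left(11 - 0\right)\right)^{2} = \left(115 + \left(11 + 0\right)\right)^{2} = \left(115 + 11\right)^{2} = 126^{2} = 15876$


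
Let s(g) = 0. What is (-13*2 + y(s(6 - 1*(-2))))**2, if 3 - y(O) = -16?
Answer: 49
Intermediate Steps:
y(O) = 19 (y(O) = 3 - 1*(-16) = 3 + 16 = 19)
(-13*2 + y(s(6 - 1*(-2))))**2 = (-13*2 + 19)**2 = (-26 + 19)**2 = (-7)**2 = 49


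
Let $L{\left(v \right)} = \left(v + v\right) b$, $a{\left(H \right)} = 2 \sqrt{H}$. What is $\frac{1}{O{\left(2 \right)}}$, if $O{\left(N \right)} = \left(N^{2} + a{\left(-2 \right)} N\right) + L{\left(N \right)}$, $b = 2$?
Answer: $\frac{3}{44} - \frac{i \sqrt{2}}{44} \approx 0.068182 - 0.032141 i$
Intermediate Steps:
$L{\left(v \right)} = 4 v$ ($L{\left(v \right)} = \left(v + v\right) 2 = 2 v 2 = 4 v$)
$O{\left(N \right)} = N^{2} + 4 N + 2 i N \sqrt{2}$ ($O{\left(N \right)} = \left(N^{2} + 2 \sqrt{-2} N\right) + 4 N = \left(N^{2} + 2 i \sqrt{2} N\right) + 4 N = \left(N^{2} + 2 i N \sqrt{2}\right) + 4 N = N^{2} + 4 N + 2 i N \sqrt{2}$)
$\frac{1}{O{\left(2 \right)}} = \frac{1}{2 \left(4 + 2 + 2 i \sqrt{2}\right)} = \frac{1}{2 \left(6 + 2 i \sqrt{2}\right)} = \frac{1}{12 + 4 i \sqrt{2}}$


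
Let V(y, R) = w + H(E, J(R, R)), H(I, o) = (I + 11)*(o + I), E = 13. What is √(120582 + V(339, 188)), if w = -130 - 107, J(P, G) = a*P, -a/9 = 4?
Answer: 5*I*√1671 ≈ 204.39*I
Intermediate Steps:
a = -36 (a = -9*4 = -36)
J(P, G) = -36*P
H(I, o) = (11 + I)*(I + o)
w = -237
V(y, R) = 75 - 864*R (V(y, R) = -237 + (13² + 11*13 + 11*(-36*R) + 13*(-36*R)) = -237 + (169 + 143 - 396*R - 468*R) = -237 + (312 - 864*R) = 75 - 864*R)
√(120582 + V(339, 188)) = √(120582 + (75 - 864*188)) = √(120582 + (75 - 162432)) = √(120582 - 162357) = √(-41775) = 5*I*√1671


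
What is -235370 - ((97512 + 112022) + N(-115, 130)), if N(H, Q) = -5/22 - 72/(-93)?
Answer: -303424901/682 ≈ -4.4490e+5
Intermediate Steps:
N(H, Q) = 373/682 (N(H, Q) = -5*1/22 - 72*(-1/93) = -5/22 + 24/31 = 373/682)
-235370 - ((97512 + 112022) + N(-115, 130)) = -235370 - ((97512 + 112022) + 373/682) = -235370 - (209534 + 373/682) = -235370 - 1*142902561/682 = -235370 - 142902561/682 = -303424901/682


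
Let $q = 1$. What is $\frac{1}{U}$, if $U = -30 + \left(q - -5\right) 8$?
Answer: $\frac{1}{18} \approx 0.055556$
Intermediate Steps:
$U = 18$ ($U = -30 + \left(1 - -5\right) 8 = -30 + \left(1 + 5\right) 8 = -30 + 6 \cdot 8 = -30 + 48 = 18$)
$\frac{1}{U} = \frac{1}{18}$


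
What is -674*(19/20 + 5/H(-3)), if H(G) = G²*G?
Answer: -139181/270 ≈ -515.49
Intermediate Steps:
H(G) = G³
-674*(19/20 + 5/H(-3)) = -674*(19/20 + 5/((-3)³)) = -674*(19*(1/20) + 5/(-27)) = -674*(19/20 + 5*(-1/27)) = -674*(19/20 - 5/27) = -674*413/540 = -139181/270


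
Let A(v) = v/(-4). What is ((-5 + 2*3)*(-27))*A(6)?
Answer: 81/2 ≈ 40.500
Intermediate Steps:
A(v) = -v/4 (A(v) = v*(-¼) = -v/4)
((-5 + 2*3)*(-27))*A(6) = ((-5 + 2*3)*(-27))*(-¼*6) = ((-5 + 6)*(-27))*(-3/2) = (1*(-27))*(-3/2) = -27*(-3/2) = 81/2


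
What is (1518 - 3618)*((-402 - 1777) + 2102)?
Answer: 161700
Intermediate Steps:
(1518 - 3618)*((-402 - 1777) + 2102) = -2100*(-2179 + 2102) = -2100*(-77) = 161700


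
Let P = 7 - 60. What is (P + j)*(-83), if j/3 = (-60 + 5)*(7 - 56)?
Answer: -666656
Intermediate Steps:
j = 8085 (j = 3*((-60 + 5)*(7 - 56)) = 3*(-55*(-49)) = 3*2695 = 8085)
P = -53
(P + j)*(-83) = (-53 + 8085)*(-83) = 8032*(-83) = -666656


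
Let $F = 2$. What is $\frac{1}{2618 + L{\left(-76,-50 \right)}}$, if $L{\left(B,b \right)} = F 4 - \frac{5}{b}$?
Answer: $\frac{10}{26261} \approx 0.00038079$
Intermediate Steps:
$L{\left(B,b \right)} = 8 - \frac{5}{b}$ ($L{\left(B,b \right)} = 2 \cdot 4 - \frac{5}{b} = 8 - \frac{5}{b}$)
$\frac{1}{2618 + L{\left(-76,-50 \right)}} = \frac{1}{2618 + \left(8 - \frac{5}{-50}\right)} = \frac{1}{2618 + \left(8 - - \frac{1}{10}\right)} = \frac{1}{2618 + \left(8 + \frac{1}{10}\right)} = \frac{1}{2618 + \frac{81}{10}} = \frac{1}{\frac{26261}{10}} = \frac{10}{26261}$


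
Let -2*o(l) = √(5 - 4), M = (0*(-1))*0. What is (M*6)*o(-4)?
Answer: 0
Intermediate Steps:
M = 0 (M = 0*0 = 0)
o(l) = -½ (o(l) = -√(5 - 4)/2 = -√1/2 = -½*1 = -½)
(M*6)*o(-4) = (0*6)*(-½) = 0*(-½) = 0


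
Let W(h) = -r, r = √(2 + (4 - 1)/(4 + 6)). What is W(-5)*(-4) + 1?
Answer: 1 + 2*√230/5 ≈ 7.0663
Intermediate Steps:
r = √230/10 (r = √(2 + 3/10) = √(23/10) = √230/10 ≈ 1.5166)
W(h) = -√230/10
W(-5)*(-4) + 1 = -√230/10*(-4) + 1 = 2*√230/5 + 1 = 1 + 2*√230/5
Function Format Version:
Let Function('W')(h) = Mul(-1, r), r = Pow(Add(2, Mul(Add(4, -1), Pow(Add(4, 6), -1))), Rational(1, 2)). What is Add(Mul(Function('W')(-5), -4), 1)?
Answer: Add(1, Mul(Rational(2, 5), Pow(230, Rational(1, 2)))) ≈ 7.0663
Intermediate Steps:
r = Mul(Rational(1, 10), Pow(230, Rational(1, 2))) (r = Pow(Add(2, Mul(3, Pow(10, -1))), Rational(1, 2)) = Pow(Add(2, Mul(3, Rational(1, 10))), Rational(1, 2)) = Pow(Add(2, Rational(3, 10)), Rational(1, 2)) = Pow(Rational(23, 10), Rational(1, 2)) = Mul(Rational(1, 10), Pow(230, Rational(1, 2))) ≈ 1.5166)
Function('W')(h) = Mul(Rational(-1, 10), Pow(230, Rational(1, 2))) (Function('W')(h) = Mul(-1, Mul(Rational(1, 10), Pow(230, Rational(1, 2)))) = Mul(Rational(-1, 10), Pow(230, Rational(1, 2))))
Add(Mul(Function('W')(-5), -4), 1) = Add(Mul(Mul(Rational(-1, 10), Pow(230, Rational(1, 2))), -4), 1) = Add(Mul(Rational(2, 5), Pow(230, Rational(1, 2))), 1) = Add(1, Mul(Rational(2, 5), Pow(230, Rational(1, 2))))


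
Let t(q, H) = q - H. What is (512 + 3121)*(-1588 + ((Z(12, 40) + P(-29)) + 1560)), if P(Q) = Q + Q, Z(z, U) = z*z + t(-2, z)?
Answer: 159852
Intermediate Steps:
Z(z, U) = -2 + z² - z (Z(z, U) = z*z + (-2 - z) = z² + (-2 - z) = -2 + z² - z)
P(Q) = 2*Q
(512 + 3121)*(-1588 + ((Z(12, 40) + P(-29)) + 1560)) = (512 + 3121)*(-1588 + (((-2 + 12² - 1*12) + 2*(-29)) + 1560)) = 3633*(-1588 + (((-2 + 144 - 12) - 58) + 1560)) = 3633*(-1588 + ((130 - 58) + 1560)) = 3633*(-1588 + (72 + 1560)) = 3633*(-1588 + 1632) = 3633*44 = 159852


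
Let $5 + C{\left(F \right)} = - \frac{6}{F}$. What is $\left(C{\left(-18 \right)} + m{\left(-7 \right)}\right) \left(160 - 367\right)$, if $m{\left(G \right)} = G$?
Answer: $2415$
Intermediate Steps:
$C{\left(F \right)} = -5 - \frac{6}{F}$
$\left(C{\left(-18 \right)} + m{\left(-7 \right)}\right) \left(160 - 367\right) = \left(\left(-5 - \frac{6}{-18}\right) - 7\right) \left(160 - 367\right) = \left(\left(-5 - - \frac{1}{3}\right) - 7\right) \left(-207\right) = \left(\left(-5 + \frac{1}{3}\right) - 7\right) \left(-207\right) = \left(- \frac{14}{3} - 7\right) \left(-207\right) = \left(- \frac{35}{3}\right) \left(-207\right) = 2415$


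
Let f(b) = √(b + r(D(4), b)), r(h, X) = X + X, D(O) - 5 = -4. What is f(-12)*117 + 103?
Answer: 103 + 702*I ≈ 103.0 + 702.0*I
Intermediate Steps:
D(O) = 1 (D(O) = 5 - 4 = 1)
r(h, X) = 2*X
f(b) = √3*√b (f(b) = √(b + 2*b) = √(3*b) = √3*√b)
f(-12)*117 + 103 = (√3*√(-12))*117 + 103 = (√3*(2*I*√3))*117 + 103 = (6*I)*117 + 103 = 702*I + 103 = 103 + 702*I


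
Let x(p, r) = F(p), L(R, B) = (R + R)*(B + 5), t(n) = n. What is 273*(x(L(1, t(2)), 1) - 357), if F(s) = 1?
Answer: -97188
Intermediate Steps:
L(R, B) = 2*R*(5 + B) (L(R, B) = (2*R)*(5 + B) = 2*R*(5 + B))
x(p, r) = 1
273*(x(L(1, t(2)), 1) - 357) = 273*(1 - 357) = 273*(-356) = -97188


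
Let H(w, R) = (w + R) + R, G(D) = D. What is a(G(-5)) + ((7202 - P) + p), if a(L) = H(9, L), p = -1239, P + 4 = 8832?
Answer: -2866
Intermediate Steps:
P = 8828 (P = -4 + 8832 = 8828)
H(w, R) = w + 2*R (H(w, R) = (R + w) + R = w + 2*R)
a(L) = 9 + 2*L
a(G(-5)) + ((7202 - P) + p) = (9 + 2*(-5)) + ((7202 - 1*8828) - 1239) = (9 - 10) + ((7202 - 8828) - 1239) = -1 + (-1626 - 1239) = -1 - 2865 = -2866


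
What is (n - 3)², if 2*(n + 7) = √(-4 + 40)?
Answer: 49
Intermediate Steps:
n = -4 (n = -7 + √(-4 + 40)/2 = -7 + √36/2 = -7 + (½)*6 = -7 + 3 = -4)
(n - 3)² = (-4 - 3)² = (-7)² = 49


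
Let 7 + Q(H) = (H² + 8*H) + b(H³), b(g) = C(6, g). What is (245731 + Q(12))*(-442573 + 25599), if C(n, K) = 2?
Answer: -102561426884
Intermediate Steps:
b(g) = 2
Q(H) = -5 + H² + 8*H (Q(H) = -7 + ((H² + 8*H) + 2) = -7 + (2 + H² + 8*H) = -5 + H² + 8*H)
(245731 + Q(12))*(-442573 + 25599) = (245731 + (-5 + 12² + 8*12))*(-442573 + 25599) = (245731 + (-5 + 144 + 96))*(-416974) = (245731 + 235)*(-416974) = 245966*(-416974) = -102561426884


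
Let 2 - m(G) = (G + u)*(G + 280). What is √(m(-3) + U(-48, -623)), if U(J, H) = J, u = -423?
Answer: 2*√29489 ≈ 343.45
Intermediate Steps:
m(G) = 2 - (-423 + G)*(280 + G) (m(G) = 2 - (G - 423)*(G + 280) = 2 - (-423 + G)*(280 + G))
√(m(-3) + U(-48, -623)) = √((118442 - 1*(-3)² + 143*(-3)) - 48) = √((118442 - 1*9 - 429) - 48) = √((118442 - 9 - 429) - 48) = √(118004 - 48) = √117956 = 2*√29489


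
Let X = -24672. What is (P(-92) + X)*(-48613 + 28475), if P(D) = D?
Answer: 498697432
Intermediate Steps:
(P(-92) + X)*(-48613 + 28475) = (-92 - 24672)*(-48613 + 28475) = -24764*(-20138) = 498697432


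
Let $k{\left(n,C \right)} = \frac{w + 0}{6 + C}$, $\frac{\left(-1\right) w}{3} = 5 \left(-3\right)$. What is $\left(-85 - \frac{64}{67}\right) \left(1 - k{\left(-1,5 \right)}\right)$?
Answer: $\frac{195806}{737} \approx 265.68$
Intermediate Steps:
$w = 45$ ($w = - 3 \cdot 5 \left(-3\right) = \left(-3\right) \left(-15\right) = 45$)
$k{\left(n,C \right)} = \frac{45}{6 + C}$ ($k{\left(n,C \right)} = \frac{45 + 0}{6 + C} = \frac{45}{6 + C}$)
$\left(-85 - \frac{64}{67}\right) \left(1 - k{\left(-1,5 \right)}\right) = \left(-85 - \frac{64}{67}\right) \left(1 - \frac{45}{6 + 5}\right) = \left(-85 - \frac{64}{67}\right) \left(1 - \frac{45}{11}\right) = \left(-85 - \frac{64}{67}\right) \left(1 - 45 \cdot \frac{1}{11}\right) = - \frac{5759 \left(1 - \frac{45}{11}\right)}{67} = \left(- \frac{5759}{67}\right) \left(- \frac{34}{11}\right) = \frac{195806}{737}$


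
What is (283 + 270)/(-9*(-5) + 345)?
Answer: 553/390 ≈ 1.4179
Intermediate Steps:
(283 + 270)/(-9*(-5) + 345) = 553/(45 + 345) = 553/390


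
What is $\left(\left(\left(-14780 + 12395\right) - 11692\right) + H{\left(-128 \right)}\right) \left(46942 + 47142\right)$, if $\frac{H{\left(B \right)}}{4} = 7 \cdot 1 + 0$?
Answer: $-1321786116$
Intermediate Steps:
$H{\left(B \right)} = 28$ ($H{\left(B \right)} = 4 \left(7 \cdot 1 + 0\right) = 4 \left(7 + 0\right) = 4 \cdot 7 = 28$)
$\left(\left(\left(-14780 + 12395\right) - 11692\right) + H{\left(-128 \right)}\right) \left(46942 + 47142\right) = \left(\left(\left(-14780 + 12395\right) - 11692\right) + 28\right) \left(46942 + 47142\right) = \left(\left(-2385 - 11692\right) + 28\right) 94084 = \left(-14077 + 28\right) 94084 = \left(-14049\right) 94084 = -1321786116$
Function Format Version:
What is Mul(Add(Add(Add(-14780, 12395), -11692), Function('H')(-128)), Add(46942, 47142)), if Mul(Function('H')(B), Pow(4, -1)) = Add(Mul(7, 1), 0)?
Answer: -1321786116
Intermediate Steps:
Function('H')(B) = 28 (Function('H')(B) = Mul(4, Add(Mul(7, 1), 0)) = Mul(4, Add(7, 0)) = Mul(4, 7) = 28)
Mul(Add(Add(Add(-14780, 12395), -11692), Function('H')(-128)), Add(46942, 47142)) = Mul(Add(Add(Add(-14780, 12395), -11692), 28), Add(46942, 47142)) = Mul(Add(Add(-2385, -11692), 28), 94084) = Mul(Add(-14077, 28), 94084) = Mul(-14049, 94084) = -1321786116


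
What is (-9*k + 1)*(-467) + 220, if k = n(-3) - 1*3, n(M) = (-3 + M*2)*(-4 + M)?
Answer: 251933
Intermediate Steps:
n(M) = (-4 + M)*(-3 + 2*M) (n(M) = (-3 + 2*M)*(-4 + M) = (-4 + M)*(-3 + 2*M))
k = 60 (k = (12 - 11*(-3) + 2*(-3)**2) - 1*3 = (12 + 33 + 2*9) - 3 = (12 + 33 + 18) - 3 = 63 - 3 = 60)
(-9*k + 1)*(-467) + 220 = (-9*60 + 1)*(-467) + 220 = (-540 + 1)*(-467) + 220 = -539*(-467) + 220 = 251713 + 220 = 251933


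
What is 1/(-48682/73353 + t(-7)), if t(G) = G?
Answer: -73353/562153 ≈ -0.13049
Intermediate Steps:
1/(-48682/73353 + t(-7)) = 1/(-48682/73353 - 7) = 1/(-562153/73353) = -73353/562153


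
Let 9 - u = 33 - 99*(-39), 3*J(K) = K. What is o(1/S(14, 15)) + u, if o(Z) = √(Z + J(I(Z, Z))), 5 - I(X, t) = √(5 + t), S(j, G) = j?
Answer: -3885 + √(3066 - 42*√994)/42 ≈ -3884.0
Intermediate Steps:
I(X, t) = 5 - √(5 + t)
J(K) = K/3
o(Z) = √(5/3 + Z - √(5 + Z)/3) (o(Z) = √(Z + (5 - √(5 + Z))/3) = √(Z + (5/3 - √(5 + Z)/3)) = √(5/3 + Z - √(5 + Z)/3))
u = -3885 (u = 9 - (33 - 99*(-39)) = 9 - (33 + 3861) = 9 - 1*3894 = 9 - 3894 = -3885)
o(1/S(14, 15)) + u = √(15 - 3*√(5 + 1/14) + 9/14)/3 - 3885 = √(15 - 3*√(5 + 1/14) + 9*(1/14))/3 - 3885 = √(15 - 3*√994/14 + 9/14)/3 - 3885 = √(219/14 - 3*√994/14)/3 - 3885 = -3885 + √(219/14 - 3*√994/14)/3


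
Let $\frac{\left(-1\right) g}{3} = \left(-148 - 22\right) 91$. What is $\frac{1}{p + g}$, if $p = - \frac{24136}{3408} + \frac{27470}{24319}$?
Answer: $\frac{10359894}{480741012337} \approx 2.155 \cdot 10^{-5}$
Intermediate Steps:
$g = 46410$ ($g = - 3 \left(-148 - 22\right) 91 = - 3 \left(\left(-170\right) 91\right) = \left(-3\right) \left(-15470\right) = 46410$)
$p = - \frac{61668203}{10359894}$ ($p = \left(-24136\right) \frac{1}{3408} + 27470 \cdot \frac{1}{24319} = - \frac{3017}{426} + \frac{27470}{24319} = - \frac{61668203}{10359894} \approx -5.9526$)
$\frac{1}{p + g} = \frac{1}{- \frac{61668203}{10359894} + 46410} = \frac{1}{\frac{480741012337}{10359894}} = \frac{10359894}{480741012337}$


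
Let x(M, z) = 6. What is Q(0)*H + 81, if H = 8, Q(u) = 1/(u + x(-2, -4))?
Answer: 247/3 ≈ 82.333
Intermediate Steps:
Q(u) = 1/(6 + u) (Q(u) = 1/(u + 6) = 1/(6 + u))
Q(0)*H + 81 = 8/(6 + 0) + 81 = 8/6 + 81 = (1/6)*8 + 81 = 4/3 + 81 = 247/3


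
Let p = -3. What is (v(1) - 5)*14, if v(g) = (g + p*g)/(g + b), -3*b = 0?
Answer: -98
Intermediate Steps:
b = 0 (b = -1/3*0 = 0)
v(g) = -2 (v(g) = (g - 3*g)/(g + 0) = (-2*g)/g = -2)
(v(1) - 5)*14 = (-2 - 5)*14 = -7*14 = -98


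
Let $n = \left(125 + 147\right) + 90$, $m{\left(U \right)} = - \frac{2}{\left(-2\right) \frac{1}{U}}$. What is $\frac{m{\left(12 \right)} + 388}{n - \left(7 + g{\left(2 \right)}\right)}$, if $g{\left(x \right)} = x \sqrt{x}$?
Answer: $\frac{142000}{126017} + \frac{800 \sqrt{2}}{126017} \approx 1.1358$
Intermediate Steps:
$g{\left(x \right)} = x^{\frac{3}{2}}$
$m{\left(U \right)} = U$ ($m{\left(U \right)} = - 2 \left(- \frac{U}{2}\right) = U$)
$n = 362$ ($n = 272 + 90 = 362$)
$\frac{m{\left(12 \right)} + 388}{n - \left(7 + g{\left(2 \right)}\right)} = \frac{12 + 388}{362 - \left(7 + 2^{\frac{3}{2}}\right)} = \frac{400}{362 - \left(7 + 2 \sqrt{2}\right)} = \frac{400}{355 - 2 \sqrt{2}}$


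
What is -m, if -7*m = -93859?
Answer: -93859/7 ≈ -13408.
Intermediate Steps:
m = 93859/7 (m = -⅐*(-93859) = 93859/7 ≈ 13408.)
-m = -1*93859/7 = -93859/7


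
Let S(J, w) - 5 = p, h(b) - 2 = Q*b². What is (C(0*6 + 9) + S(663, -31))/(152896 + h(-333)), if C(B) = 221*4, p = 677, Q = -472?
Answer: -261/8697785 ≈ -3.0008e-5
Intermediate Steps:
h(b) = 2 - 472*b²
S(J, w) = 682 (S(J, w) = 5 + 677 = 682)
C(B) = 884
(C(0*6 + 9) + S(663, -31))/(152896 + h(-333)) = (884 + 682)/(152896 + (2 - 472*(-333)²)) = 1566/(152896 + (2 - 472*110889)) = 1566/(152896 + (2 - 52339608)) = 1566/(152896 - 52339606) = 1566/(-52186710) = 1566*(-1/52186710) = -261/8697785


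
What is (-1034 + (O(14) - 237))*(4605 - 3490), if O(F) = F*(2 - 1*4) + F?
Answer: -1432775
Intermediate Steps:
O(F) = -F (O(F) = F*(2 - 4) + F = F*(-2) + F = -2*F + F = -F)
(-1034 + (O(14) - 237))*(4605 - 3490) = (-1034 + (-1*14 - 237))*(4605 - 3490) = (-1034 + (-14 - 237))*1115 = (-1034 - 251)*1115 = -1285*1115 = -1432775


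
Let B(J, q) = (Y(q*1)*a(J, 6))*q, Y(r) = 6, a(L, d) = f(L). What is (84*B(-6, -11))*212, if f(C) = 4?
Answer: -4701312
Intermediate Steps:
a(L, d) = 4
B(J, q) = 24*q (B(J, q) = (6*4)*q = 24*q)
(84*B(-6, -11))*212 = (84*(24*(-11)))*212 = (84*(-264))*212 = -22176*212 = -4701312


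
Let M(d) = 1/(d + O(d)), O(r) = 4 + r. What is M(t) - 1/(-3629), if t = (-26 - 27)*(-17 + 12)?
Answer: 4163/1937886 ≈ 0.0021482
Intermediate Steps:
t = 265 (t = -53*(-5) = 265)
M(d) = 1/(4 + 2*d) (M(d) = 1/(d + (4 + d)) = 1/(4 + 2*d))
M(t) - 1/(-3629) = 1/(2*(2 + 265)) - 1/(-3629) = (1/2)/267 - 1*(-1/3629) = (1/2)*(1/267) + 1/3629 = 1/534 + 1/3629 = 4163/1937886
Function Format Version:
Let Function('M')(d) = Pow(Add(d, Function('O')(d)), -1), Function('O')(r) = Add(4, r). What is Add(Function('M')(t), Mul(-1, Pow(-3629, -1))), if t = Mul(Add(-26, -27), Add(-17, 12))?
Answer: Rational(4163, 1937886) ≈ 0.0021482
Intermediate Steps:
t = 265 (t = Mul(-53, -5) = 265)
Function('M')(d) = Pow(Add(4, Mul(2, d)), -1) (Function('M')(d) = Pow(Add(d, Add(4, d)), -1) = Pow(Add(4, Mul(2, d)), -1))
Add(Function('M')(t), Mul(-1, Pow(-3629, -1))) = Add(Mul(Rational(1, 2), Pow(Add(2, 265), -1)), Mul(-1, Pow(-3629, -1))) = Add(Mul(Rational(1, 2), Pow(267, -1)), Mul(-1, Rational(-1, 3629))) = Add(Mul(Rational(1, 2), Rational(1, 267)), Rational(1, 3629)) = Add(Rational(1, 534), Rational(1, 3629)) = Rational(4163, 1937886)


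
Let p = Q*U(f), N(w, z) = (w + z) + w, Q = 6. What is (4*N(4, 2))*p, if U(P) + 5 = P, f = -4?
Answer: -2160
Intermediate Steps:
U(P) = -5 + P
N(w, z) = z + 2*w
p = -54 (p = 6*(-5 - 4) = 6*(-9) = -54)
(4*N(4, 2))*p = (4*(2 + 2*4))*(-54) = (4*(2 + 8))*(-54) = (4*10)*(-54) = 40*(-54) = -2160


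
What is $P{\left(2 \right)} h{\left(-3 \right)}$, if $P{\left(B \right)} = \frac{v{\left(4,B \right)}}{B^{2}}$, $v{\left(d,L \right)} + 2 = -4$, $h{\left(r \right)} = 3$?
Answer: $- \frac{9}{2} \approx -4.5$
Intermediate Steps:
$v{\left(d,L \right)} = -6$ ($v{\left(d,L \right)} = -2 - 4 = -6$)
$P{\left(B \right)} = - \frac{6}{B^{2}}$
$P{\left(2 \right)} h{\left(-3 \right)} = - \frac{6}{4} \cdot 3 = \left(-6\right) \frac{1}{4} \cdot 3 = \left(- \frac{3}{2}\right) 3 = - \frac{9}{2}$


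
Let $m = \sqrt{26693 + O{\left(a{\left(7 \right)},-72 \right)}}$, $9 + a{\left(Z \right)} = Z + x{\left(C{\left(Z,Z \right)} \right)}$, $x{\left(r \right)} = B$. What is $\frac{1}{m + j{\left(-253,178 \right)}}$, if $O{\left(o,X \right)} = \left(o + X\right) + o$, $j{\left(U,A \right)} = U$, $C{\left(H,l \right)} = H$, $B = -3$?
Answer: $- \frac{11}{1626} - \frac{\sqrt{26611}}{37398} \approx -0.011127$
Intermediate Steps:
$x{\left(r \right)} = -3$
$a{\left(Z \right)} = -12 + Z$ ($a{\left(Z \right)} = -9 + \left(Z - 3\right) = -9 + \left(-3 + Z\right) = -12 + Z$)
$O{\left(o,X \right)} = X + 2 o$ ($O{\left(o,X \right)} = \left(X + o\right) + o = X + 2 o$)
$m = \sqrt{26611}$ ($m = \sqrt{26693 - \left(72 - 2 \left(-12 + 7\right)\right)} = \sqrt{26693 + \left(-72 + 2 \left(-5\right)\right)} = \sqrt{26693 - 82} = \sqrt{26611} \approx 163.13$)
$\frac{1}{m + j{\left(-253,178 \right)}} = \frac{1}{\sqrt{26611} - 253} = \frac{1}{-253 + \sqrt{26611}}$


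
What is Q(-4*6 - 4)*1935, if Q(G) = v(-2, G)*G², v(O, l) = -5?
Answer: -7585200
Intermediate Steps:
Q(G) = -5*G²
Q(-4*6 - 4)*1935 = -5*(-4*6 - 4)²*1935 = -5*(-24 - 4)²*1935 = -5*(-28)²*1935 = -5*784*1935 = -3920*1935 = -7585200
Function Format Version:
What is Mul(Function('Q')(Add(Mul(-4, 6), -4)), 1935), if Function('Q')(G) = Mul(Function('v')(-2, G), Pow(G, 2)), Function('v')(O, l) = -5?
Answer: -7585200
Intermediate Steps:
Function('Q')(G) = Mul(-5, Pow(G, 2))
Mul(Function('Q')(Add(Mul(-4, 6), -4)), 1935) = Mul(Mul(-5, Pow(Add(Mul(-4, 6), -4), 2)), 1935) = Mul(Mul(-5, Pow(Add(-24, -4), 2)), 1935) = Mul(Mul(-5, Pow(-28, 2)), 1935) = Mul(Mul(-5, 784), 1935) = Mul(-3920, 1935) = -7585200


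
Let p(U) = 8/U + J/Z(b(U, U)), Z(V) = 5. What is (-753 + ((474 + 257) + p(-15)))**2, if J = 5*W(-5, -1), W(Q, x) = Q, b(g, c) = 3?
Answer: 170569/225 ≈ 758.08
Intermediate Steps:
J = -25 (J = 5*(-5) = -25)
p(U) = -5 + 8/U (p(U) = 8/U - 25/5 = 8/U - 25*1/5 = 8/U - 5 = -5 + 8/U)
(-753 + ((474 + 257) + p(-15)))**2 = (-753 + ((474 + 257) + (-5 + 8/(-15))))**2 = (-753 + (731 + (-5 + 8*(-1/15))))**2 = (-753 + (731 + (-5 - 8/15)))**2 = (-753 + (731 - 83/15))**2 = (-753 + 10882/15)**2 = (-413/15)**2 = 170569/225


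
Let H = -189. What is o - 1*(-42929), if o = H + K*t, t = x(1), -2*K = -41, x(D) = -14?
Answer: 42453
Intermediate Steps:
K = 41/2 (K = -½*(-41) = 41/2 ≈ 20.500)
t = -14
o = -476 (o = -189 + (41/2)*(-14) = -189 - 287 = -476)
o - 1*(-42929) = -476 - 1*(-42929) = -476 + 42929 = 42453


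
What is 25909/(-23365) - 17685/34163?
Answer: -1298339192/798218495 ≈ -1.6265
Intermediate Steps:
25909/(-23365) - 17685/34163 = 25909*(-1/23365) - 17685*1/34163 = -25909/23365 - 17685/34163 = -1298339192/798218495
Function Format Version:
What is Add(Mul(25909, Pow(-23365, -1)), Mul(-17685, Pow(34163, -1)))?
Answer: Rational(-1298339192, 798218495) ≈ -1.6265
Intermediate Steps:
Add(Mul(25909, Pow(-23365, -1)), Mul(-17685, Pow(34163, -1))) = Add(Mul(25909, Rational(-1, 23365)), Mul(-17685, Rational(1, 34163))) = Add(Rational(-25909, 23365), Rational(-17685, 34163)) = Rational(-1298339192, 798218495)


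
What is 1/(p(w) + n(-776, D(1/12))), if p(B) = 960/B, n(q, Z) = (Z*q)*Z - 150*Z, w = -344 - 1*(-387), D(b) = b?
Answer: 387/1717 ≈ 0.22539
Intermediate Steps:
w = 43 (w = -344 + 387 = 43)
n(q, Z) = -150*Z + q*Z² (n(q, Z) = q*Z² - 150*Z = -150*Z + q*Z²)
1/(p(w) + n(-776, D(1/12))) = 1/(960/43 + (-150 - 776/12)/12) = 1/(960*(1/43) + (-150 + (1/12)*(-776))/12) = 1/(960/43 + (-150 - 194/3)/12) = 1/(960/43 + (1/12)*(-644/3)) = 1/(960/43 - 161/9) = 1/(1717/387) = 387/1717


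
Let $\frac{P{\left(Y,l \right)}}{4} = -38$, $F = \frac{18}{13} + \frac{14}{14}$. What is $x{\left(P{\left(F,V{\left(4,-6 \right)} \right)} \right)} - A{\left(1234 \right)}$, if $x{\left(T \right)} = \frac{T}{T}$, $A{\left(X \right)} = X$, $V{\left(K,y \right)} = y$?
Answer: $-1233$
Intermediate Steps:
$F = \frac{31}{13}$ ($F = 18 \cdot \frac{1}{13} + 14 \cdot \frac{1}{14} = \frac{18}{13} + 1 = \frac{31}{13} \approx 2.3846$)
$P{\left(Y,l \right)} = -152$ ($P{\left(Y,l \right)} = 4 \left(-38\right) = -152$)
$x{\left(T \right)} = 1$
$x{\left(P{\left(F,V{\left(4,-6 \right)} \right)} \right)} - A{\left(1234 \right)} = 1 - 1234 = -1233$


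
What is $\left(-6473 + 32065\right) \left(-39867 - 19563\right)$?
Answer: $-1520932560$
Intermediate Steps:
$\left(-6473 + 32065\right) \left(-39867 - 19563\right) = 25592 \left(-59430\right) = -1520932560$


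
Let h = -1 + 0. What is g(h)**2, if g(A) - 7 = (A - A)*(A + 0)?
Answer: 49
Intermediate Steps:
h = -1
g(A) = 7 (g(A) = 7 + (A - A)*(A + 0) = 7 + 0*A = 7 + 0 = 7)
g(h)**2 = 7**2 = 49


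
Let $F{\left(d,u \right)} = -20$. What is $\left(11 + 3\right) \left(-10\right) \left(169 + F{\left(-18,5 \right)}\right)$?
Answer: $-20860$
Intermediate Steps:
$\left(11 + 3\right) \left(-10\right) \left(169 + F{\left(-18,5 \right)}\right) = \left(11 + 3\right) \left(-10\right) \left(169 - 20\right) = 14 \left(-10\right) 149 = \left(-140\right) 149 = -20860$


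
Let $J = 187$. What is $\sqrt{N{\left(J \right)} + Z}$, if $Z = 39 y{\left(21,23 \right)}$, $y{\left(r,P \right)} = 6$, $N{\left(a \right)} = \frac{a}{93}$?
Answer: $\frac{\sqrt{2041257}}{93} \approx 15.363$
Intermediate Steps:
$N{\left(a \right)} = \frac{a}{93}$ ($N{\left(a \right)} = a \frac{1}{93} = \frac{a}{93}$)
$Z = 234$ ($Z = 39 \cdot 6 = 234$)
$\sqrt{N{\left(J \right)} + Z} = \sqrt{\frac{1}{93} \cdot 187 + 234} = \sqrt{\frac{187}{93} + 234} = \sqrt{\frac{21949}{93}} = \frac{\sqrt{2041257}}{93}$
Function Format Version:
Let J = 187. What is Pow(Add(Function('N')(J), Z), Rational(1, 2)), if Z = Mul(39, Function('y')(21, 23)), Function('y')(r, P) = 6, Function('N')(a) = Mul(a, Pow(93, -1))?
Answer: Mul(Rational(1, 93), Pow(2041257, Rational(1, 2))) ≈ 15.363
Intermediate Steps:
Function('N')(a) = Mul(Rational(1, 93), a) (Function('N')(a) = Mul(a, Rational(1, 93)) = Mul(Rational(1, 93), a))
Z = 234 (Z = Mul(39, 6) = 234)
Pow(Add(Function('N')(J), Z), Rational(1, 2)) = Pow(Add(Mul(Rational(1, 93), 187), 234), Rational(1, 2)) = Pow(Add(Rational(187, 93), 234), Rational(1, 2)) = Pow(Rational(21949, 93), Rational(1, 2)) = Mul(Rational(1, 93), Pow(2041257, Rational(1, 2)))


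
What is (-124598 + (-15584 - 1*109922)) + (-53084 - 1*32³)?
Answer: -335956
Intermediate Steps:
(-124598 + (-15584 - 1*109922)) + (-53084 - 1*32³) = (-124598 + (-15584 - 109922)) + (-53084 - 1*32768) = (-124598 - 125506) + (-53084 - 32768) = -250104 - 85852 = -335956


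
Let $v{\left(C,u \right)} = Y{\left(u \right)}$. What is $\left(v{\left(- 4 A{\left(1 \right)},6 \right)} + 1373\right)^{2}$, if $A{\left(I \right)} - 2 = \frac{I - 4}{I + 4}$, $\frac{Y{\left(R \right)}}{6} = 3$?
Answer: $1934881$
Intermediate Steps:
$Y{\left(R \right)} = 18$ ($Y{\left(R \right)} = 6 \cdot 3 = 18$)
$A{\left(I \right)} = 2 + \frac{-4 + I}{4 + I}$ ($A{\left(I \right)} = 2 + \frac{I - 4}{I + 4} = 2 + \frac{-4 + I}{4 + I}$)
$v{\left(C,u \right)} = 18$
$\left(v{\left(- 4 A{\left(1 \right)},6 \right)} + 1373\right)^{2} = \left(18 + 1373\right)^{2} = 1391^{2} = 1934881$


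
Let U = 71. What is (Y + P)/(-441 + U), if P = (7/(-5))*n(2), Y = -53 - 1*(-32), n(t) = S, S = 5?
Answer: 14/185 ≈ 0.075676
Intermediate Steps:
n(t) = 5
Y = -21 (Y = -53 + 32 = -21)
P = -7 (P = (7/(-5))*5 = -⅕*7*5 = -7/5*5 = -7)
(Y + P)/(-441 + U) = (-21 - 7)/(-441 + 71) = -28/(-370) = -28*(-1/370) = 14/185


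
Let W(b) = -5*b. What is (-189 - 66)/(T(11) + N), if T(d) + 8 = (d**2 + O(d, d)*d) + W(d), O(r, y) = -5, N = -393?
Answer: 17/26 ≈ 0.65385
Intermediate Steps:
T(d) = -8 + d**2 - 10*d (T(d) = -8 + ((d**2 - 5*d) - 5*d) = -8 + (d**2 - 10*d) = -8 + d**2 - 10*d)
(-189 - 66)/(T(11) + N) = (-189 - 66)/((-8 + 11**2 - 10*11) - 393) = -255/((-8 + 121 - 110) - 393) = -255/(3 - 393) = -255/(-390) = -255*(-1/390) = 17/26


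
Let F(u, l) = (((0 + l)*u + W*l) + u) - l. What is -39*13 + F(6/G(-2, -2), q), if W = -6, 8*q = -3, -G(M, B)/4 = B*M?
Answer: -32295/64 ≈ -504.61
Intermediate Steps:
G(M, B) = -4*B*M
q = -3/8 (q = (1/8)*(-3) = -3/8 ≈ -0.37500)
F(u, l) = u - 7*l + l*u (F(u, l) = (((0 + l)*u - 6*l) + u) - l = ((l*u - 6*l) + u) - l = ((-6*l + l*u) + u) - l = (u - 6*l + l*u) - l = u - 7*l + l*u)
-39*13 + F(6/G(-2, -2), q) = -39*13 + (6/((-4*(-2)*(-2))) - 7*(-3/8) - 9/(4*((-4*(-2)*(-2))))) = -507 + (6/(-16) + 21/8 - 9/(4*(-16))) = -507 + (6*(-1/16) + 21/8 - 9*(-1)/(4*16)) = -507 + (-3/8 + 21/8 - 3/8*(-3/8)) = -507 + (-3/8 + 21/8 + 9/64) = -507 + 153/64 = -32295/64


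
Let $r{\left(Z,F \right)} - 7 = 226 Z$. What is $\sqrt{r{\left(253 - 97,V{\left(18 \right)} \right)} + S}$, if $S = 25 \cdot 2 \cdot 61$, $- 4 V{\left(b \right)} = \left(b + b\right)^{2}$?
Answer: $9 \sqrt{473} \approx 195.74$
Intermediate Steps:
$V{\left(b \right)} = - b^{2}$ ($V{\left(b \right)} = - \frac{\left(b + b\right)^{2}}{4} = - \frac{\left(2 b\right)^{2}}{4} = - \frac{4 b^{2}}{4} = - b^{2}$)
$S = 3050$ ($S = 50 \cdot 61 = 3050$)
$r{\left(Z,F \right)} = 7 + 226 Z$
$\sqrt{r{\left(253 - 97,V{\left(18 \right)} \right)} + S} = \sqrt{\left(7 + 226 \left(253 - 97\right)\right) + 3050} = \sqrt{\left(7 + 226 \cdot 156\right) + 3050} = \sqrt{\left(7 + 35256\right) + 3050} = \sqrt{35263 + 3050} = \sqrt{38313} = 9 \sqrt{473}$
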